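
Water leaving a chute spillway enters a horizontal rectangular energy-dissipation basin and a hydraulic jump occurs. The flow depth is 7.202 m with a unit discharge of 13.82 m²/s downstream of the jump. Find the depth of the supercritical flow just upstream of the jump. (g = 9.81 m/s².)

V₂ = q/y₂ = 13.82/7.202 = 1.919 m/s; Fr₂ = V₂/√(g·y₂) = 0.2283.
Applying the sequent-depth relation in reverse, y₁/y₂ = ½[√(1 + 8Fr₂²) − 1] = ½[√1.4169 − 1] = 0.09518.
y₁ = 0.09518 × 7.202 = 0.6855 m.

y₁ = 0.6855 m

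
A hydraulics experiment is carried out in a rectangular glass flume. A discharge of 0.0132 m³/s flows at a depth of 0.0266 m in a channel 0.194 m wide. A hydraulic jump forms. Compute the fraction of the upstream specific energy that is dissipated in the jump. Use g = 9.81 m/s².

ΔE/E₁ = 0.491 (49.1%)

q = Q/b = 0.0132/0.194 = 0.0680 m²/s; V₁ = q/y₁ = 2.56 m/s. Fr₁ = V₁/√(g·y₁) = 5.01.
From the momentum equation for a rectangular channel, y₂/y₁ = ½[√(1 + 8Fr₁²) − 1] = ½[√201.6 − 1] = 6.60.
y₂ = 6.60 × 0.0266 = 0.176 m.
E₁ = y₁ + V₁²/2g = 0.360 m. ΔE = (y₂ − y₁)³/(4y₁y₂) = 0.177 m. ΔE/E₁ = 0.177/0.360 = 0.491.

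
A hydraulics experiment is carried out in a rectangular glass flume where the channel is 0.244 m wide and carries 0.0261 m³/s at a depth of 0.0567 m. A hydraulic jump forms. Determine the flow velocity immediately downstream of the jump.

q = Q/b = 0.0261/0.244 = 0.107 m²/s; V₁ = q/y₁ = 1.89 m/s. Fr₁ = V₁/√(g·y₁) = 2.53.
From the momentum equation for a rectangular channel, y₂/y₁ = ½[√(1 + 8Fr₁²) − 1] = ½[√52.19 − 1] = 3.11.
y₂ = 3.11 × 0.0567 = 0.176 m.
V₂ = q/y₂ = 0.107/0.176 = 0.606 m/s.

V₂ = 0.606 m/s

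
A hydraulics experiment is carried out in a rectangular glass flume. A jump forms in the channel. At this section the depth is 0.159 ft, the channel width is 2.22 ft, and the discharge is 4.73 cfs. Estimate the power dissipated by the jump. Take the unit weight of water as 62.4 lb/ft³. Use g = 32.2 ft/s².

q = Q/b = 4.73/2.22 = 2.13 ft²/s; V₁ = q/y₁ = 13.4 ft/s. Fr₁ = V₁/√(g·y₁) = 5.92.
Conjugate-depth relation: y₂/y₁ = ½[√(1 + 8Fr₁²) − 1] = ½[√281.6 − 1] = 7.89.
y₂ = 7.89 × 0.159 = 1.25 ft.
V₂ = q/y₂ = 2.13/1.25 = 1.70 ft/s. E₁ = y₁ + V₁²/2g = 2.95 ft; E₂ = y₂ + V₂²/2g = 1.30 ft. ΔE = E₁ − E₂ = 1.65 ft.
P = γ·Q·ΔE/550 = 62.4 × 4.73 × 1.65 / 550 = 0.884 hp.

P = 0.884 hp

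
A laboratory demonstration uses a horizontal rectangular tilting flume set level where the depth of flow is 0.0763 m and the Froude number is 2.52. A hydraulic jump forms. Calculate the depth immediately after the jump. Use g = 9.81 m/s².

Fr₁ = 2.52 (given).
By Bélanger, y₂/y₁ = ½[√(1 + 8Fr₁²) − 1] = ½[√51.80 − 1] = 3.10.
y₂ = 3.10 × 0.0763 = 0.236 m.

y₂ = 0.236 m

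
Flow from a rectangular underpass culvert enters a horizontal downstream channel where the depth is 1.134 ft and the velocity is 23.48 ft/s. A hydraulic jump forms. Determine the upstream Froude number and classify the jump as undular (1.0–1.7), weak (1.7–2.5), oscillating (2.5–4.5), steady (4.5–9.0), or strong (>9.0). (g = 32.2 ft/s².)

Fr₁ = V₁/√(g·y₁) = 23.48/√(32.2×1.134) = 3.886.
Fr₁ = 3.886 lies in the oscillating range.

Fr₁ = 3.886; oscillating jump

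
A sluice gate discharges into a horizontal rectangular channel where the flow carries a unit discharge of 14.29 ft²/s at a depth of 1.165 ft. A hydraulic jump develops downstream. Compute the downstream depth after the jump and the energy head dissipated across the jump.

V₁ = q/y₁ = 14.29/1.165 = 12.27 ft/s. Fr₁ = V₁/√(g·y₁) = 12.27/√(32.2×1.165) = 2.003.
By Bélanger, y₂/y₁ = ½[√(1 + 8Fr₁²) − 1] = ½[√33.086 − 1] = 2.376.
y₂ = 2.376 × 1.165 = 2.768 ft.
V₂ = q/y₂ = 14.29/2.768 = 5.162 ft/s. E₁ = y₁ + V₁²/2g = 3.501 ft; E₂ = y₂ + V₂²/2g = 3.182 ft. ΔE = E₁ − E₂ = 0.3194 ft.

y₂ = 2.768 ft; ΔE = 0.3194 ft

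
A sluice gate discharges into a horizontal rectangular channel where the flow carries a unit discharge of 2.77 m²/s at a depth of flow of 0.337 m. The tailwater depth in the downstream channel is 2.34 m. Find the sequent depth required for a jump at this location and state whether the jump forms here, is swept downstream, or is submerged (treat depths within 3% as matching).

V₁ = q/y₁ = 2.77/0.337 = 8.22 m/s. Fr₁ = V₁/√(g·y₁) = 8.22/√(9.81×0.337) = 4.52.
Sequent-depth ratio: y₂/y₁ = ½[√(1 + 8Fr₁²) − 1] = ½[√164.5 − 1] = 5.91.
y₂ = 5.91 × 0.337 = 1.99 m.
Tailwater y_tw = 2.34 m: y_tw > y₂, so the jump is submerged.

y₂ = 1.99 m; the jump is submerged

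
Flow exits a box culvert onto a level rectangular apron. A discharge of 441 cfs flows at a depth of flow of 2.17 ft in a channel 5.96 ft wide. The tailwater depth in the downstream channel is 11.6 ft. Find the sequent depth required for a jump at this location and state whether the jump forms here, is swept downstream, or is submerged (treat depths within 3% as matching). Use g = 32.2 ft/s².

q = Q/b = 441/5.96 = 74.0 ft²/s; V₁ = q/y₁ = 34.1 ft/s. Fr₁ = V₁/√(g·y₁) = 4.08.
Conjugate-depth relation: y₂/y₁ = ½[√(1 + 8Fr₁²) − 1] = ½[√134.1 − 1] = 5.29.
y₂ = 5.29 × 2.17 = 11.5 ft.
Tailwater y_tw = 11.6 ft: y_tw ≈ y₂, so the jump forms here.

y₂ = 11.5 ft; the jump forms here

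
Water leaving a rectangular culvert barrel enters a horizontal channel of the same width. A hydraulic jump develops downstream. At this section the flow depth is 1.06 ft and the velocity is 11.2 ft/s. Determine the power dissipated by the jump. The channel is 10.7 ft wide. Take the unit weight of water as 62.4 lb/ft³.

P = 3.36 hp

Fr₁ = V₁/√(g·y₁) = 11.2/√(32.2×1.06) = 1.92.
Conjugate-depth relation: y₂/y₁ = ½[√(1 + 8Fr₁²) − 1] = ½[√30.40 − 1] = 2.26.
y₂ = 2.26 × 1.06 = 2.39 ft.
Head loss: ΔE = (y₂ − y₁)³/(4y₁y₂) = (2.39 − 1.06)³/(4×1.06×2.39) = 2.36/10.1 = 0.233 ft.
q = V₁·y₁ = 11.2 × 1.06 = 11.9 ft²/s. Q = q·b = 11.9 × 10.7 = 127 cfs. P = γ·Q·ΔE/550 = 62.4 × 127 × 0.233 / 550 = 3.36 hp.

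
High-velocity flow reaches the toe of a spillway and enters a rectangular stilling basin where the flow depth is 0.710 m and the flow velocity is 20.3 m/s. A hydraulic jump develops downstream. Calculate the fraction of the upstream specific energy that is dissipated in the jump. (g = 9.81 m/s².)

Fr₁ = V₁/√(g·y₁) = 20.3/√(9.81×0.710) = 7.69.
From the momentum equation for a rectangular channel, y₂/y₁ = ½[√(1 + 8Fr₁²) − 1] = ½[√474.3 − 1] = 10.4.
y₂ = 10.4 × 0.710 = 7.38 m.
E₁ = y₁ + V₁²/2g = 21.7 m. ΔE = (y₂ − y₁)³/(4y₁y₂) = 14.1 m. ΔE/E₁ = 14.1/21.7 = 0.651.

ΔE/E₁ = 0.651 (65.1%)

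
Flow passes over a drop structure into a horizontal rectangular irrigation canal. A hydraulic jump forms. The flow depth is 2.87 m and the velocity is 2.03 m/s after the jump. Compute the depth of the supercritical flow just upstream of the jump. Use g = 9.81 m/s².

y₁ = 0.679 m

Fr₂ = V₂/√(g·y₂) = 2.03/√(9.81×2.87) = 0.383.
Since the conjugate-depth ratio holds either way, y₁/y₂ = ½[√(1 + 8Fr₂²) − 1] = ½[√2.171 − 1] = 0.237.
y₁ = 0.237 × 2.87 = 0.679 m.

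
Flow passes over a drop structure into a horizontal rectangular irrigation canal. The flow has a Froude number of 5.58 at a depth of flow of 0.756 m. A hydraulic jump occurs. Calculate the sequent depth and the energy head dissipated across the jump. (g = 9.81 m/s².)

y₂ = 5.60 m; ΔE = 6.71 m

Fr₁ = 5.58 (given).
From the momentum equation for a rectangular channel, y₂/y₁ = ½[√(1 + 8Fr₁²) − 1] = ½[√250.1 − 1] = 7.41.
y₂ = 7.41 × 0.756 = 5.60 m.
V₁ = Fr₁·√(g·y₁) = 5.58×√(9.81×0.756) = 15.2 m/s; q = V₁·y₁ = 11.5 m²/s. V₂ = q/y₂ = 11.5/5.60 = 2.05 m/s. E₁ = y₁ + V₁²/2g = 12.5 m; E₂ = y₂ + V₂²/2g = 5.81 m. ΔE = E₁ − E₂ = 6.71 m.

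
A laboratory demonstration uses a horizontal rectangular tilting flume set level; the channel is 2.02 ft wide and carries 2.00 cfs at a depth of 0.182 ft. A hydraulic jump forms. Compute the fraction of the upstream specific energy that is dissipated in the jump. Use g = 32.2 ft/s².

q = Q/b = 2.00/2.02 = 0.990 ft²/s; V₁ = q/y₁ = 5.44 ft/s. Fr₁ = V₁/√(g·y₁) = 2.25.
Conjugate-depth relation: y₂/y₁ = ½[√(1 + 8Fr₁²) − 1] = ½[√41.40 − 1] = 2.72.
y₂ = 2.72 × 0.182 = 0.495 ft.
E₁ = y₁ + V₁²/2g = 0.642 ft. ΔE = (y₂ − y₁)³/(4y₁y₂) = 0.0848 ft. ΔE/E₁ = 0.0848/0.642 = 0.132.

ΔE/E₁ = 0.132 (13.2%)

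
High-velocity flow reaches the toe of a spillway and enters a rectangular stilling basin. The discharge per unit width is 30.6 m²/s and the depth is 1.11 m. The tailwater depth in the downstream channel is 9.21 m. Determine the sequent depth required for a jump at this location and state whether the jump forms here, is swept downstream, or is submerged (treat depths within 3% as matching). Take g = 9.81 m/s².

V₁ = q/y₁ = 30.6/1.11 = 27.6 m/s. Fr₁ = V₁/√(g·y₁) = 27.6/√(9.81×1.11) = 8.35.
Conjugate-depth relation: y₂/y₁ = ½[√(1 + 8Fr₁²) − 1] = ½[√559.3 − 1] = 11.3.
y₂ = 11.3 × 1.11 = 12.6 m.
Tailwater y_tw = 9.21 m: y_tw < y₂, so the jump is swept downstream.

y₂ = 12.6 m; the jump is swept downstream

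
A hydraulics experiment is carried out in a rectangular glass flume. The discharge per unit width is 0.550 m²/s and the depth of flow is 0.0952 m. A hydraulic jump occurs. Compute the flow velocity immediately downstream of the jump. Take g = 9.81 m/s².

V₁ = q/y₁ = 0.550/0.0952 = 5.78 m/s. Fr₁ = V₁/√(g·y₁) = 5.78/√(9.81×0.0952) = 5.98.
Sequent-depth ratio: y₂/y₁ = ½[√(1 + 8Fr₁²) − 1] = ½[√286.9 − 1] = 7.97.
y₂ = 7.97 × 0.0952 = 0.759 m.
V₂ = q/y₂ = 0.550/0.759 = 0.725 m/s.

V₂ = 0.725 m/s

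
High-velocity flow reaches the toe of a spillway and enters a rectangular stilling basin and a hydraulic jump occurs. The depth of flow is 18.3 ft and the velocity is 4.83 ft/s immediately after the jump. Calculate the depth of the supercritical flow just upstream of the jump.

Fr₂ = V₂/√(g·y₂) = 4.83/√(32.2×18.3) = 0.199.
Since the conjugate-depth ratio holds either way, y₁/y₂ = ½[√(1 + 8Fr₂²) − 1] = ½[√1.317 − 1] = 0.0737.
y₁ = 0.0737 × 18.3 = 1.35 ft.

y₁ = 1.35 ft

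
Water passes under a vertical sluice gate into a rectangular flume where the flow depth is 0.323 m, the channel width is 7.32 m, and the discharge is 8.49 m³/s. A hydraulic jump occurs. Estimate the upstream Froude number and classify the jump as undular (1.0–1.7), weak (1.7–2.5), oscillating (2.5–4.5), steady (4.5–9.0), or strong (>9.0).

q = Q/b = 8.49/7.32 = 1.16 m²/s; V₁ = q/y₁ = 3.59 m/s. Fr₁ = V₁/√(g·y₁) = 2.02.
Fr₁ = 2.02 lies in the weak range.

Fr₁ = 2.02; weak jump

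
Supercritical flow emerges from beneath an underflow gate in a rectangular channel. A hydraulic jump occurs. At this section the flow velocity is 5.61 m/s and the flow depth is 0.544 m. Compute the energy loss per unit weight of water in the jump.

ΔE = 0.350 m

Fr₁ = V₁/√(g·y₁) = 5.61/√(9.81×0.544) = 2.43.
Conjugate-depth relation: y₂/y₁ = ½[√(1 + 8Fr₁²) − 1] = ½[√48.18 − 1] = 2.97.
y₂ = 2.97 × 0.544 = 1.62 m.
Head loss: ΔE = (y₂ − y₁)³/(4y₁y₂) = (1.62 − 0.544)³/(4×0.544×1.62) = 1.23/3.52 = 0.350 m.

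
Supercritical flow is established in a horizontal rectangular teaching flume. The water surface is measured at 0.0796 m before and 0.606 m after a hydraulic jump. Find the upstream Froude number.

Fr₁ = 5.73

For a rectangular channel the momentum equation gives q² = ½·g·y₁·y₂·(y₁ + y₂) = ½×9.81×0.0796×0.606×0.686 = 0.162.
q = √0.162 = 0.403 m²/s.
V₁ = q/y₁ = 5.06 m/s; Fr₁ = V₁/√(g·y₁) = 5.73.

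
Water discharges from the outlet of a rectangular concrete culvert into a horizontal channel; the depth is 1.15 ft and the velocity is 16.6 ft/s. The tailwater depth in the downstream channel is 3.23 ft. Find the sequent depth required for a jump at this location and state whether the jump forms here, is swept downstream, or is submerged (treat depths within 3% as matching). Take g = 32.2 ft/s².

Fr₁ = V₁/√(g·y₁) = 16.6/√(32.2×1.15) = 2.73.
By Bélanger, y₂/y₁ = ½[√(1 + 8Fr₁²) − 1] = ½[√60.53 − 1] = 3.39.
y₂ = 3.39 × 1.15 = 3.90 ft.
Tailwater y_tw = 3.23 ft: y_tw < y₂, so the jump is swept downstream.

y₂ = 3.90 ft; the jump is swept downstream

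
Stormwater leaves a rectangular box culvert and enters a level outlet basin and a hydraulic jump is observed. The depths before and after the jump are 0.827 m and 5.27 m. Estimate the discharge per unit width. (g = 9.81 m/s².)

q = 11.4 m²/s

For a rectangular channel the momentum equation gives q² = ½·g·y₁·y₂·(y₁ + y₂) = ½×9.81×0.827×5.27×6.10 = 130.
q = √130 = 11.4 m²/s.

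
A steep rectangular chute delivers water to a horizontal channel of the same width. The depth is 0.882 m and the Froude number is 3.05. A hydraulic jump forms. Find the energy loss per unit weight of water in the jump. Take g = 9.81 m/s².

Fr₁ = 3.05 (given).
From the momentum equation for a rectangular channel, y₂/y₁ = ½[√(1 + 8Fr₁²) − 1] = ½[√75.42 − 1] = 3.84.
y₂ = 3.84 × 0.882 = 3.39 m.
Head loss: ΔE = (y₂ − y₁)³/(4y₁y₂) = (3.39 − 0.882)³/(4×0.882×3.39) = 15.8/12.0 = 1.32 m.

ΔE = 1.32 m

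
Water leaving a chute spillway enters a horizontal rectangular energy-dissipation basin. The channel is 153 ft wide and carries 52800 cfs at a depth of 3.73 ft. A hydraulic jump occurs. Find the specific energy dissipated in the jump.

q = Q/b = 52800/153 = 345 ft²/s; V₁ = q/y₁ = 92.5 ft/s. Fr₁ = V₁/√(g·y₁) = 8.44.
From the momentum equation for a rectangular channel, y₂/y₁ = ½[√(1 + 8Fr₁²) − 1] = ½[√571.2 − 1] = 11.4.
y₂ = 11.4 × 3.73 = 42.7 ft.
V₂ = q/y₂ = 345/42.7 = 8.08 ft/s. E₁ = y₁ + V₁²/2g = 137 ft; E₂ = y₂ + V₂²/2g = 43.7 ft. ΔE = E₁ − E₂ = 92.9 ft.

ΔE = 92.9 ft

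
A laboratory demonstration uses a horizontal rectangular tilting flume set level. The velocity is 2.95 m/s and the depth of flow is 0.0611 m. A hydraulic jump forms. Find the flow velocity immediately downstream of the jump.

V₂ = 0.601 m/s

Fr₁ = V₁/√(g·y₁) = 2.95/√(9.81×0.0611) = 3.81.
Conjugate-depth relation: y₂/y₁ = ½[√(1 + 8Fr₁²) − 1] = ½[√117.2 − 1] = 4.91.
y₂ = 4.91 × 0.0611 = 0.300 m.
q = V₁·y₁ = 2.95 × 0.0611 = 0.180 m²/s.
V₂ = q/y₂ = 0.180/0.300 = 0.601 m/s.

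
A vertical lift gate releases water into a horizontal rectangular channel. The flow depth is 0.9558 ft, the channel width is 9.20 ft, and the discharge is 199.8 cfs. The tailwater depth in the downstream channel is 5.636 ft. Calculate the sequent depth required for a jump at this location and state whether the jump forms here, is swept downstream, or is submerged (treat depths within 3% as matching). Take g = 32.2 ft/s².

q = Q/b = 199.8/9.20 = 21.72 ft²/s; V₁ = q/y₁ = 22.72 ft/s. Fr₁ = V₁/√(g·y₁) = 4.096.
From the momentum equation for a rectangular channel, y₂/y₁ = ½[√(1 + 8Fr₁²) − 1] = ½[√135.20 − 1] = 5.314.
y₂ = 5.314 × 0.9558 = 5.079 ft.
Tailwater y_tw = 5.636 ft: y_tw > y₂, so the jump is submerged.

y₂ = 5.079 ft; the jump is submerged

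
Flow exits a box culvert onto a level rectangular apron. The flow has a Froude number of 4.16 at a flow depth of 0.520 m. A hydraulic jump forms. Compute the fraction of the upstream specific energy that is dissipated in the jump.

ΔE/E₁ = 0.409 (40.9%)

Fr₁ = 4.16 (given).
Sequent-depth ratio: y₂/y₁ = ½[√(1 + 8Fr₁²) − 1] = ½[√139.4 − 1] = 5.40.
y₂ = 5.40 × 0.520 = 2.81 m.
E₁ = y₁(1 + Fr₁²/2) = 0.520×(1 + 4.16²/2) = 5.02 m. ΔE = (y₂ − y₁)³/(4y₁y₂) = 2.06 m. ΔE/E₁ = 2.06/5.02 = 0.409.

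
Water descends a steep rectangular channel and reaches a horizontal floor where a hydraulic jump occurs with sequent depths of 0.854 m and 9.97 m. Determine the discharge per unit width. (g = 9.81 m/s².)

For a rectangular channel the momentum equation gives q² = ½·g·y₁·y₂·(y₁ + y₂) = ½×9.81×0.854×9.97×10.8 = 452.
q = √452 = 21.3 m²/s.

q = 21.3 m²/s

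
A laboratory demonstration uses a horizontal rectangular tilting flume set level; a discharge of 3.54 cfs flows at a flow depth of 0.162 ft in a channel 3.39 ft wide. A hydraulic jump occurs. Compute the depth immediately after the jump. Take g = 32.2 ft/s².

q = Q/b = 3.54/3.39 = 1.04 ft²/s; V₁ = q/y₁ = 6.45 ft/s. Fr₁ = V₁/√(g·y₁) = 2.82.
Bélanger equation: y₂/y₁ = ½[√(1 + 8Fr₁²) − 1] = ½[√64.72 − 1] = 3.52.
y₂ = 3.52 × 0.162 = 0.571 ft.

y₂ = 0.571 ft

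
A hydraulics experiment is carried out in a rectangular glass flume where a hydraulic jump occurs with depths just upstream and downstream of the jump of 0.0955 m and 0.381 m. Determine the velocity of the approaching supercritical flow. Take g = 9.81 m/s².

For a rectangular channel the momentum equation gives q² = ½·g·y₁·y₂·(y₁ + y₂) = ½×9.81×0.0955×0.381×0.477 = 0.0850.
q = √0.0850 = 0.292 m²/s.
V₁ = q/y₁ = 0.292/0.0955 = 3.05 m/s.

V₁ = 3.05 m/s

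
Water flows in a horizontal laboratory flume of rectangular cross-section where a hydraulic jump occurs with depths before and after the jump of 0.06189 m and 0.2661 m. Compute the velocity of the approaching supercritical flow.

For a rectangular channel the momentum equation gives q² = ½·g·y₁·y₂·(y₁ + y₂) = ½×9.81×0.06189×0.2661×0.3280 = 0.02650.
q = √0.02650 = 0.1628 m²/s.
V₁ = q/y₁ = 0.1628/0.06189 = 2.630 m/s.

V₁ = 2.630 m/s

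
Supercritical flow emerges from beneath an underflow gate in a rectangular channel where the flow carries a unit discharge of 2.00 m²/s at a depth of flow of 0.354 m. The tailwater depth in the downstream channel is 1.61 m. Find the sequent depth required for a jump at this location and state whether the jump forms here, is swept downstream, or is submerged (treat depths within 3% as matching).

y₂ = 1.35 m; the jump is submerged

V₁ = q/y₁ = 2.00/0.354 = 5.65 m/s. Fr₁ = V₁/√(g·y₁) = 5.65/√(9.81×0.354) = 3.03.
Bélanger equation: y₂/y₁ = ½[√(1 + 8Fr₁²) − 1] = ½[√74.53 − 1] = 3.82.
y₂ = 3.82 × 0.354 = 1.35 m.
Tailwater y_tw = 1.61 m: y_tw > y₂, so the jump is submerged.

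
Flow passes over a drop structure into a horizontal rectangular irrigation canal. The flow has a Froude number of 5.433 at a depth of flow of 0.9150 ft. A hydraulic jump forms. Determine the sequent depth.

Fr₁ = 5.433 (given).
From the momentum equation for a rectangular channel, y₂/y₁ = ½[√(1 + 8Fr₁²) − 1] = ½[√237.14 − 1] = 7.200.
y₂ = 7.200 × 0.9150 = 6.588 ft.

y₂ = 6.588 ft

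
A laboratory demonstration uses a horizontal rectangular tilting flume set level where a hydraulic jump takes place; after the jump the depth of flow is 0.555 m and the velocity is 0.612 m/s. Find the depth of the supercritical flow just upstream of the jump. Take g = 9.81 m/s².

y₁ = 0.0680 m

Fr₂ = V₂/√(g·y₂) = 0.612/√(9.81×0.555) = 0.262.
From the momentum equation (using Fr₂), y₁/y₂ = ½[√(1 + 8Fr₂²) − 1] = ½[√1.550 − 1] = 0.123.
y₁ = 0.123 × 0.555 = 0.0680 m.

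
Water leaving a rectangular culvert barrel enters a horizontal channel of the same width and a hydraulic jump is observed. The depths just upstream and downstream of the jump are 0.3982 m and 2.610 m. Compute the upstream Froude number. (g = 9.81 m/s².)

For a rectangular channel the momentum equation gives q² = ½·g·y₁·y₂·(y₁ + y₂) = ½×9.81×0.3982×2.610×3.008 = 15.34.
q = √15.34 = 3.916 m²/s.
V₁ = q/y₁ = 9.834 m/s; Fr₁ = V₁/√(g·y₁) = 4.976.

Fr₁ = 4.976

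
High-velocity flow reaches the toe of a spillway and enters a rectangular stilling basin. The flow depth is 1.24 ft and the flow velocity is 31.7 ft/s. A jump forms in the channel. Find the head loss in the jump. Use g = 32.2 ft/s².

ΔE = 8.29 ft

Fr₁ = V₁/√(g·y₁) = 31.7/√(32.2×1.24) = 5.02.
Sequent-depth ratio: y₂/y₁ = ½[√(1 + 8Fr₁²) − 1] = ½[√202.3 − 1] = 6.61.
y₂ = 6.61 × 1.24 = 8.20 ft.
q = V₁·y₁ = 31.7 × 1.24 = 39.3 ft²/s. V₂ = q/y₂ = 39.3/8.20 = 4.79 ft/s. E₁ = y₁ + V₁²/2g = 16.8 ft; E₂ = y₂ + V₂²/2g = 8.56 ft. ΔE = E₁ − E₂ = 8.29 ft.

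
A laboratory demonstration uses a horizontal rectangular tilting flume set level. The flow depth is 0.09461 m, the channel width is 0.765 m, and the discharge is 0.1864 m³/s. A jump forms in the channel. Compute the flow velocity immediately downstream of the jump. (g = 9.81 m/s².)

q = Q/b = 0.1864/0.765 = 0.2437 m²/s; V₁ = q/y₁ = 2.575 m/s. Fr₁ = V₁/√(g·y₁) = 2.673.
Bélanger equation: y₂/y₁ = ½[√(1 + 8Fr₁²) − 1] = ½[√58.171 − 1] = 3.314.
y₂ = 3.314 × 0.09461 = 0.3135 m.
V₂ = q/y₂ = 0.2437/0.3135 = 0.7772 m/s.

V₂ = 0.7772 m/s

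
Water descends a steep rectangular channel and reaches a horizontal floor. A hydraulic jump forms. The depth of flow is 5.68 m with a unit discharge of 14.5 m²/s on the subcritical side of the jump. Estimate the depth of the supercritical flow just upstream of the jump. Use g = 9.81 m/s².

V₂ = q/y₂ = 14.5/5.68 = 2.55 m/s; Fr₂ = V₂/√(g·y₂) = 0.342.
Since the conjugate-depth ratio holds either way, y₁/y₂ = ½[√(1 + 8Fr₂²) − 1] = ½[√1.936 − 1] = 0.196.
y₁ = 0.196 × 5.68 = 1.11 m.

y₁ = 1.11 m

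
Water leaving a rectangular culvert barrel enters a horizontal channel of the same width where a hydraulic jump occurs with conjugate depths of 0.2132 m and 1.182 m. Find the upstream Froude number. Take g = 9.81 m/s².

For a rectangular channel the momentum equation gives q² = ½·g·y₁·y₂·(y₁ + y₂) = ½×9.81×0.2132×1.182×1.395 = 1.725.
q = √1.725 = 1.313 m²/s.
V₁ = q/y₁ = 6.160 m/s; Fr₁ = V₁/√(g·y₁) = 4.259.

Fr₁ = 4.259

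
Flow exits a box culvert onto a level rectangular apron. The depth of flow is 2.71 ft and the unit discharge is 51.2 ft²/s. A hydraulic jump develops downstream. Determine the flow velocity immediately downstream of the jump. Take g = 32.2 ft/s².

V₂ = 7.86 ft/s

V₁ = q/y₁ = 51.2/2.71 = 18.9 ft/s. Fr₁ = V₁/√(g·y₁) = 18.9/√(32.2×2.71) = 2.02.
Sequent-depth ratio: y₂/y₁ = ½[√(1 + 8Fr₁²) − 1] = ½[√33.72 − 1] = 2.40.
y₂ = 2.40 × 2.71 = 6.51 ft.
V₂ = q/y₂ = 51.2/6.51 = 7.86 ft/s.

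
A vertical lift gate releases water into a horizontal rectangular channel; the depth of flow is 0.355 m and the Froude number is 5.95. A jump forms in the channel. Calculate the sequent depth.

Fr₁ = 5.95 (given).
By Bélanger, y₂/y₁ = ½[√(1 + 8Fr₁²) − 1] = ½[√284.2 − 1] = 7.93.
y₂ = 7.93 × 0.355 = 2.81 m.

y₂ = 2.81 m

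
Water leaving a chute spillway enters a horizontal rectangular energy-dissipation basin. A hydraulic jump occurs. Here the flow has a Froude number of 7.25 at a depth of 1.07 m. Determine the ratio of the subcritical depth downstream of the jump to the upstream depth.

Fr₁ = 7.25 (given).
Bélanger equation: y₂/y₁ = ½[√(1 + 8Fr₁²) − 1] = ½[√421.5 − 1] = 9.77.

y₂/y₁ = 9.77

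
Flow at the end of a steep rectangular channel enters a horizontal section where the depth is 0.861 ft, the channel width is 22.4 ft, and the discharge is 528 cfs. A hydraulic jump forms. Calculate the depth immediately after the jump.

y₂ = 5.92 ft

q = Q/b = 528/22.4 = 23.6 ft²/s; V₁ = q/y₁ = 27.4 ft/s. Fr₁ = V₁/√(g·y₁) = 5.20.
By Bélanger, y₂/y₁ = ½[√(1 + 8Fr₁²) − 1] = ½[√217.3 − 1] = 6.87.
y₂ = 6.87 × 0.861 = 5.92 ft.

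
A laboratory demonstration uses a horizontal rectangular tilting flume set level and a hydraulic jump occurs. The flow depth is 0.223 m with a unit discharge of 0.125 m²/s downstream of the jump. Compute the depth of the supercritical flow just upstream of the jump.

y₁ = 0.0520 m

V₂ = q/y₂ = 0.125/0.223 = 0.561 m/s; Fr₂ = V₂/√(g·y₂) = 0.379.
Since the conjugate-depth ratio holds either way, y₁/y₂ = ½[√(1 + 8Fr₂²) − 1] = ½[√2.149 − 1] = 0.233.
y₁ = 0.233 × 0.223 = 0.0520 m.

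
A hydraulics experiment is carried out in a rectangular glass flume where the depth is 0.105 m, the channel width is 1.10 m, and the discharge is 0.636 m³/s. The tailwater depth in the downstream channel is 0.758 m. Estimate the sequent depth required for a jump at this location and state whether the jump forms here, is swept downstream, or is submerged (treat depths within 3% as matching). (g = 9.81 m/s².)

q = Q/b = 0.636/1.10 = 0.578 m²/s; V₁ = q/y₁ = 5.51 m/s. Fr₁ = V₁/√(g·y₁) = 5.43.
Bélanger equation: y₂/y₁ = ½[√(1 + 8Fr₁²) − 1] = ½[√236.5 − 1] = 7.19.
y₂ = 7.19 × 0.105 = 0.755 m.
Tailwater y_tw = 0.758 m: y_tw ≈ y₂, so the jump forms here.

y₂ = 0.755 m; the jump forms here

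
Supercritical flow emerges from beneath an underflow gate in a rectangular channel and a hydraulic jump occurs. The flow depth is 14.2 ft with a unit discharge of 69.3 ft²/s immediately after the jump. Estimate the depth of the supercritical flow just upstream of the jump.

V₂ = q/y₂ = 69.3/14.2 = 4.88 ft/s; Fr₂ = V₂/√(g·y₂) = 0.228.
Applying the sequent-depth relation in reverse, y₁/y₂ = ½[√(1 + 8Fr₂²) − 1] = ½[√1.417 − 1] = 0.0951.
y₁ = 0.0951 × 14.2 = 1.35 ft.

y₁ = 1.35 ft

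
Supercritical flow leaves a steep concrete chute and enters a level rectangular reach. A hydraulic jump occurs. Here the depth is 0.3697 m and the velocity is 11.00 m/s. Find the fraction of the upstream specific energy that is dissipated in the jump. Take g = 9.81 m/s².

Fr₁ = V₁/√(g·y₁) = 11.00/√(9.81×0.3697) = 5.776.
From the momentum equation for a rectangular channel, y₂/y₁ = ½[√(1 + 8Fr₁²) − 1] = ½[√267.91 − 1] = 7.684.
y₂ = 7.684 × 0.3697 = 2.841 m.
E₁ = y₁ + V₁²/2g = 6.537 m. ΔE = (y₂ − y₁)³/(4y₁y₂) = 3.592 m. ΔE/E₁ = 3.592/6.537 = 0.549.

ΔE/E₁ = 0.549 (54.9%)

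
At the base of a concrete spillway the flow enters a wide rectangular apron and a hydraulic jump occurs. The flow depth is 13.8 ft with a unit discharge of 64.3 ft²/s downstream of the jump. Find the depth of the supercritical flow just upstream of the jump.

y₁ = 1.24 ft

V₂ = q/y₂ = 64.3/13.8 = 4.66 ft/s; Fr₂ = V₂/√(g·y₂) = 0.221.
From the momentum equation (using Fr₂), y₁/y₂ = ½[√(1 + 8Fr₂²) − 1] = ½[√1.391 − 1] = 0.0897.
y₁ = 0.0897 × 13.8 = 1.24 ft.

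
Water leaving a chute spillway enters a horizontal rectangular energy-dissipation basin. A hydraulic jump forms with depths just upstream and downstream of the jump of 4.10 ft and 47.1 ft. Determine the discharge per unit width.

q = 399 ft²/s

For a rectangular channel the momentum equation gives q² = ½·g·y₁·y₂·(y₁ + y₂) = ½×32.2×4.10×47.1×51.2 = 159184.
q = √159184 = 399 ft²/s.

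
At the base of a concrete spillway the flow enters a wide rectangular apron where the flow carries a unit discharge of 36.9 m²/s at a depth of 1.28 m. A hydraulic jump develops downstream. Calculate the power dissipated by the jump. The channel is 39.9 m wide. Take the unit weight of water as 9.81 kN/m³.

V₁ = q/y₁ = 36.9/1.28 = 28.8 m/s. Fr₁ = V₁/√(g·y₁) = 28.8/√(9.81×1.28) = 8.14.
By Bélanger, y₂/y₁ = ½[√(1 + 8Fr₁²) − 1] = ½[√530.5 − 1] = 11.0.
y₂ = 11.0 × 1.28 = 14.1 m.
Head loss: ΔE = (y₂ − y₁)³/(4y₁y₂) = (14.1 − 1.28)³/(4×1.28×14.1) = 2107/72.2 = 29.2 m.
Q = q·b = 36.9 × 39.9 = 1472 m³/s. P = γ·Q·ΔE = 9.81 × 1472 × 29.2 = 421577 kW.

P = 421577 kW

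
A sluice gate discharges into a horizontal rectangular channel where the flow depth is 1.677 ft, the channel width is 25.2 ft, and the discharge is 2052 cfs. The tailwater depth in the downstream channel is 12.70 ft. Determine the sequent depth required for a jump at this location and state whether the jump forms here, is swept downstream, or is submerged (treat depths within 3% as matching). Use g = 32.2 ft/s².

y₂ = 14.85 ft; the jump is swept downstream

q = Q/b = 2052/25.2 = 81.43 ft²/s; V₁ = q/y₁ = 48.56 ft/s. Fr₁ = V₁/√(g·y₁) = 6.608.
From the momentum equation for a rectangular channel, y₂/y₁ = ½[√(1 + 8Fr₁²) − 1] = ½[√350.29 − 1] = 8.858.
y₂ = 8.858 × 1.677 = 14.85 ft.
Tailwater y_tw = 12.70 ft: y_tw < y₂, so the jump is swept downstream.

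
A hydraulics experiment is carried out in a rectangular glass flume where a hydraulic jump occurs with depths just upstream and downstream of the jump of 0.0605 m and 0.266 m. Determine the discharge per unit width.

For a rectangular channel the momentum equation gives q² = ½·g·y₁·y₂·(y₁ + y₂) = ½×9.81×0.0605×0.266×0.327 = 0.0258.
q = √0.0258 = 0.161 m²/s.

q = 0.161 m²/s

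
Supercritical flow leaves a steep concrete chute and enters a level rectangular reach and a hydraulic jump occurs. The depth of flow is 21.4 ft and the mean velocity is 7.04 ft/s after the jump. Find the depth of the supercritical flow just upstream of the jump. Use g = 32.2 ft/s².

Fr₂ = V₂/√(g·y₂) = 7.04/√(32.2×21.4) = 0.268.
From the momentum equation (using Fr₂), y₁/y₂ = ½[√(1 + 8Fr₂²) − 1] = ½[√1.575 − 1] = 0.128.
y₁ = 0.128 × 21.4 = 2.73 ft.

y₁ = 2.73 ft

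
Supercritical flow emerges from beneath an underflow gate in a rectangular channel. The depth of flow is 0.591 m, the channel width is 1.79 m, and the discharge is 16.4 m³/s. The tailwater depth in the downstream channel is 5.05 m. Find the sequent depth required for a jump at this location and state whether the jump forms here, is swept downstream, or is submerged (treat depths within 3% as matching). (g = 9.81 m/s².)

q = Q/b = 16.4/1.79 = 9.16 m²/s; V₁ = q/y₁ = 15.5 m/s. Fr₁ = V₁/√(g·y₁) = 6.44.
Conjugate-depth relation: y₂/y₁ = ½[√(1 + 8Fr₁²) − 1] = ½[√332.6 − 1] = 8.62.
y₂ = 8.62 × 0.591 = 5.09 m.
Tailwater y_tw = 5.05 m: y_tw ≈ y₂, so the jump forms here.

y₂ = 5.09 m; the jump forms here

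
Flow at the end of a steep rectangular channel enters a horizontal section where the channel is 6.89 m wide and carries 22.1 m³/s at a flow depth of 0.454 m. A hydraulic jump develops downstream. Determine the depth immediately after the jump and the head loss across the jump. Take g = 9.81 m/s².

y₂ = 1.93 m; ΔE = 0.924 m

q = Q/b = 22.1/6.89 = 3.21 m²/s; V₁ = q/y₁ = 7.07 m/s. Fr₁ = V₁/√(g·y₁) = 3.35.
Conjugate-depth relation: y₂/y₁ = ½[√(1 + 8Fr₁²) − 1] = ½[√90.66 − 1] = 4.26.
y₂ = 4.26 × 0.454 = 1.93 m.
Head loss: ΔE = (y₂ − y₁)³/(4y₁y₂) = (1.93 − 0.454)³/(4×0.454×1.93) = 3.24/3.51 = 0.924 m.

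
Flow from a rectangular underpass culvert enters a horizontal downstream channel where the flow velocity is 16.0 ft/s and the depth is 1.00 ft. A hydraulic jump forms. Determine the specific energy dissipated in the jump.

ΔE = 1.14 ft

Fr₁ = V₁/√(g·y₁) = 16.0/√(32.2×1.00) = 2.82.
Bélanger equation: y₂/y₁ = ½[√(1 + 8Fr₁²) − 1] = ½[√64.60 − 1] = 3.52.
y₂ = 3.52 × 1.00 = 3.52 ft.
q = V₁·y₁ = 16.0 × 1.00 = 16.0 ft²/s. V₂ = q/y₂ = 16.0/3.52 = 4.55 ft/s. E₁ = y₁ + V₁²/2g = 4.98 ft; E₂ = y₂ + V₂²/2g = 3.84 ft. ΔE = E₁ − E₂ = 1.14 ft.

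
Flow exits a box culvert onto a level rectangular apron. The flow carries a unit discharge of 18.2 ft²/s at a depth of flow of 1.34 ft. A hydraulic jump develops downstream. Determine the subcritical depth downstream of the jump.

V₁ = q/y₁ = 18.2/1.34 = 13.6 ft/s. Fr₁ = V₁/√(g·y₁) = 13.6/√(32.2×1.34) = 2.07.
Conjugate-depth relation: y₂/y₁ = ½[√(1 + 8Fr₁²) − 1] = ½[√35.20 − 1] = 2.47.
y₂ = 2.47 × 1.34 = 3.31 ft.

y₂ = 3.31 ft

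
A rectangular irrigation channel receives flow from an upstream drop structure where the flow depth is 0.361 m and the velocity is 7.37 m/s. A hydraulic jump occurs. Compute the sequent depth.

y₂ = 1.83 m

Fr₁ = V₁/√(g·y₁) = 7.37/√(9.81×0.361) = 3.92.
From the momentum equation for a rectangular channel, y₂/y₁ = ½[√(1 + 8Fr₁²) − 1] = ½[√123.7 − 1] = 5.06.
y₂ = 5.06 × 0.361 = 1.83 m.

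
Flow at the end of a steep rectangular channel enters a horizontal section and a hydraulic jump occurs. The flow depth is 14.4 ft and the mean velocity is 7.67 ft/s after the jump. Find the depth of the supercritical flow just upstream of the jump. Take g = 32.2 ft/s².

y₁ = 3.02 ft

Fr₂ = V₂/√(g·y₂) = 7.67/√(32.2×14.4) = 0.356.
Since the conjugate-depth ratio holds either way, y₁/y₂ = ½[√(1 + 8Fr₂²) − 1] = ½[√2.015 − 1] = 0.210.
y₁ = 0.210 × 14.4 = 3.02 ft.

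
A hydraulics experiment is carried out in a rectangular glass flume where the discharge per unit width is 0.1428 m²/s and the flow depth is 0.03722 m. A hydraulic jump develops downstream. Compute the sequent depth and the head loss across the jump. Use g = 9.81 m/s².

y₂ = 0.3161 m; ΔE = 0.4609 m

V₁ = q/y₁ = 0.1428/0.03722 = 3.837 m/s. Fr₁ = V₁/√(g·y₁) = 3.837/√(9.81×0.03722) = 6.349.
From the momentum equation for a rectangular channel, y₂/y₁ = ½[√(1 + 8Fr₁²) − 1] = ½[√323.51 − 1] = 8.493.
y₂ = 8.493 × 0.03722 = 0.3161 m.
V₂ = q/y₂ = 0.1428/0.3161 = 0.4517 m/s. E₁ = y₁ + V₁²/2g = 0.7875 m; E₂ = y₂ + V₂²/2g = 0.3265 m. ΔE = E₁ − E₂ = 0.4609 m.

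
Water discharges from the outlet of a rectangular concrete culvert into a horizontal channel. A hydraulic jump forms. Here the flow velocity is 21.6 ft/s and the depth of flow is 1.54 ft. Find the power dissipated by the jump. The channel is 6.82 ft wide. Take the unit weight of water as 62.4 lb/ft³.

Fr₁ = V₁/√(g·y₁) = 21.6/√(32.2×1.54) = 3.07.
Conjugate-depth relation: y₂/y₁ = ½[√(1 + 8Fr₁²) − 1] = ½[√76.27 − 1] = 3.87.
y₂ = 3.87 × 1.54 = 5.95 ft.
q = V₁·y₁ = 21.6 × 1.54 = 33.3 ft²/s. V₂ = q/y₂ = 33.3/5.95 = 5.59 ft/s. E₁ = y₁ + V₁²/2g = 8.78 ft; E₂ = y₂ + V₂²/2g = 6.44 ft. ΔE = E₁ − E₂ = 2.35 ft.
Q = q·b = 33.3 × 6.82 = 227 cfs. P = γ·Q·ΔE/550 = 62.4 × 227 × 2.35 / 550 = 60.4 hp.

P = 60.4 hp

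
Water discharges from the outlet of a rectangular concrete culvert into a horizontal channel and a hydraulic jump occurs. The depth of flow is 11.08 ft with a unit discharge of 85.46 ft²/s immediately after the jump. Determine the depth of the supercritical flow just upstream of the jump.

V₂ = q/y₂ = 85.46/11.08 = 7.713 ft/s; Fr₂ = V₂/√(g·y₂) = 0.4083.
The Bélanger relation is symmetric: y₁/y₂ = ½[√(1 + 8Fr₂²) − 1] = ½[√2.3340 − 1] = 0.2639.
y₁ = 0.2639 × 11.08 = 2.924 ft.

y₁ = 2.924 ft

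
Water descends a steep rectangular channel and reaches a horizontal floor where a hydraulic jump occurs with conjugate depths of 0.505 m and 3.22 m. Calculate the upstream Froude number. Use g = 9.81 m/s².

For a rectangular channel the momentum equation gives q² = ½·g·y₁·y₂·(y₁ + y₂) = ½×9.81×0.505×3.22×3.73 = 29.7.
q = √29.7 = 5.45 m²/s.
V₁ = q/y₁ = 10.8 m/s; Fr₁ = V₁/√(g·y₁) = 4.85.

Fr₁ = 4.85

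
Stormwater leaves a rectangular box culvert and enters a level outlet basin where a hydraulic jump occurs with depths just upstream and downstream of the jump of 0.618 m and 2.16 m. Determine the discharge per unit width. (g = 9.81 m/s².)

For a rectangular channel the momentum equation gives q² = ½·g·y₁·y₂·(y₁ + y₂) = ½×9.81×0.618×2.16×2.78 = 18.2.
q = √18.2 = 4.26 m²/s.

q = 4.26 m²/s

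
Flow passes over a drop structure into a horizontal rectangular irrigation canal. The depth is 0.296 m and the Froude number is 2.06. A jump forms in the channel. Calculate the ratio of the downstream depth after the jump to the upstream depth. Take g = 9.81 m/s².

y₂/y₁ = 2.46

Fr₁ = 2.06 (given).
Bélanger equation: y₂/y₁ = ½[√(1 + 8Fr₁²) − 1] = ½[√34.95 − 1] = 2.46.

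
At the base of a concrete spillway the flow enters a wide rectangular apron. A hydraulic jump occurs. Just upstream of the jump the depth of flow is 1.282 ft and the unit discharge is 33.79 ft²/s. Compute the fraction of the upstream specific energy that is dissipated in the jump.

ΔE/E₁ = 0.403 (40.3%)

V₁ = q/y₁ = 33.79/1.282 = 26.36 ft/s. Fr₁ = V₁/√(g·y₁) = 26.36/√(32.2×1.282) = 4.102.
By Bélanger, y₂/y₁ = ½[√(1 + 8Fr₁²) − 1] = ½[√135.63 − 1] = 5.323.
y₂ = 5.323 × 1.282 = 6.824 ft.
E₁ = y₁ + V₁²/2g = 12.07 ft. ΔE = (y₂ − y₁)³/(4y₁y₂) = 4.864 ft. ΔE/E₁ = 4.864/12.07 = 0.403.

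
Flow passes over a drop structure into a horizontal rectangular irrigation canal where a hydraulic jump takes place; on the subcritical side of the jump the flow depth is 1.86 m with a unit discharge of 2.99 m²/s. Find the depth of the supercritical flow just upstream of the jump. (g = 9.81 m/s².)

y₁ = 0.428 m

V₂ = q/y₂ = 2.99/1.86 = 1.61 m/s; Fr₂ = V₂/√(g·y₂) = 0.376.
Since the conjugate-depth ratio holds either way, y₁/y₂ = ½[√(1 + 8Fr₂²) − 1] = ½[√2.133 − 1] = 0.230.
y₁ = 0.230 × 1.86 = 0.428 m.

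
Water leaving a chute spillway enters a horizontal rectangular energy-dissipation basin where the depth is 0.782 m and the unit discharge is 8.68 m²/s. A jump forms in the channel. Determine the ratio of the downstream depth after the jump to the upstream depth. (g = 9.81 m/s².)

V₁ = q/y₁ = 8.68/0.782 = 11.1 m/s. Fr₁ = V₁/√(g·y₁) = 11.1/√(9.81×0.782) = 4.01.
By Bélanger, y₂/y₁ = ½[√(1 + 8Fr₁²) − 1] = ½[√129.5 − 1] = 5.19.

y₂/y₁ = 5.19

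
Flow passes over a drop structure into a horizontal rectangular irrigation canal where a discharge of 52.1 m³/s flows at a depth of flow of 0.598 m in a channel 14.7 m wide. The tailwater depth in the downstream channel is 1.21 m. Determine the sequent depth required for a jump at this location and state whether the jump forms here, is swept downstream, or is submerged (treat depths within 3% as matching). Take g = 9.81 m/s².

q = Q/b = 52.1/14.7 = 3.54 m²/s; V₁ = q/y₁ = 5.93 m/s. Fr₁ = V₁/√(g·y₁) = 2.45.
Sequent-depth ratio: y₂/y₁ = ½[√(1 + 8Fr₁²) − 1] = ½[√48.90 − 1] = 3.00.
y₂ = 3.00 × 0.598 = 1.79 m.
Tailwater y_tw = 1.21 m: y_tw < y₂, so the jump is swept downstream.

y₂ = 1.79 m; the jump is swept downstream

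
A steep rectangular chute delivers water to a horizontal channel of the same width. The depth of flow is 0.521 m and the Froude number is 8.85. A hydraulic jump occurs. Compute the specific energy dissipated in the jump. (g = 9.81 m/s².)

Fr₁ = 8.85 (given).
Sequent-depth ratio: y₂/y₁ = ½[√(1 + 8Fr₁²) − 1] = ½[√627.6 − 1] = 12.0.
y₂ = 12.0 × 0.521 = 6.27 m.
Head loss: ΔE = (y₂ − y₁)³/(4y₁y₂) = (6.27 − 0.521)³/(4×0.521×6.27) = 190/13.1 = 14.5 m.

ΔE = 14.5 m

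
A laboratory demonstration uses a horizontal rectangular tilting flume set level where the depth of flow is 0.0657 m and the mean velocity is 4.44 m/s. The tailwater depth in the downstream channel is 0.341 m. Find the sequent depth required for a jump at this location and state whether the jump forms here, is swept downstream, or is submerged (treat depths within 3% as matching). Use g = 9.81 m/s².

Fr₁ = V₁/√(g·y₁) = 4.44/√(9.81×0.0657) = 5.53.
By Bélanger, y₂/y₁ = ½[√(1 + 8Fr₁²) − 1] = ½[√245.7 − 1] = 7.34.
y₂ = 7.34 × 0.0657 = 0.482 m.
Tailwater y_tw = 0.341 m: y_tw < y₂, so the jump is swept downstream.

y₂ = 0.482 m; the jump is swept downstream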